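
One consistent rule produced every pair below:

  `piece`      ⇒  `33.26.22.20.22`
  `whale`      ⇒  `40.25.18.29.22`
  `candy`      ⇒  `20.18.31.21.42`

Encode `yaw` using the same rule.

Each letter is replaced by its alphabet position (a=1..z=26) + 17.
Applying it to yaw: y=25→42, a=1→18, w=23→40.

42.18.40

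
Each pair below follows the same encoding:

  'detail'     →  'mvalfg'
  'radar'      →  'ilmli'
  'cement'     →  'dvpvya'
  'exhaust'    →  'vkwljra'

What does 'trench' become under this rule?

Each letter's alphabet position (a=0..z=25) is mapped through 9·x+11 mod 26 — an affine cipher.
For trench: t(19)→9·19+11≡0=a; r(17)→9·17+11≡8=i; e(4)→9·4+11≡21=v; n(13)→9·13+11≡24=y; c(2)→9·2+11≡3=d; h(7)→9·7+11≡22=w (all mod 26).

aivydw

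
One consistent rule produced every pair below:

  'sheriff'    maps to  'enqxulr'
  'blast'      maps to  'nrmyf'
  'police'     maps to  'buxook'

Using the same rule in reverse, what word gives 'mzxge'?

Shifts by position in sheriff: pos 0: s→e (+12), pos 1: h→n (+6), pos 2: e→q (+12), pos 3: r→x (+6) — repeating every 2. The shifts repeat in a cycle of length 2: positions 0,1,… shift by +12, +6, then the pattern repeats.
Reversing it on mzxge: m−12=a, z−6=t, x−12=l, g−6=a, e−12=s.

atlas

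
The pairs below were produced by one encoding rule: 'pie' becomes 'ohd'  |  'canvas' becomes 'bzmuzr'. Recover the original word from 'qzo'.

Compare letters: p→o is +25, i→h is +25, e→d is +25 — a constant shift. This is a Caesar cipher with shift 25.
Decoding qzo: q−25=r, z−25=a, o−25=p.

rap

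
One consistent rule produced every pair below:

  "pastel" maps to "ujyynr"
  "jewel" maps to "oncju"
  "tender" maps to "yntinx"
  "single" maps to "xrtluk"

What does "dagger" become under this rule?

ijmlnx

Shifts by position in pastel: pos 0: p→u (+5), pos 1: a→j (+9), pos 2: s→y (+6), pos 3: t→y (+5), pos 4: e→n (+9), pos 5: l→r (+6) — repeating every 3. The shifts repeat in a cycle of length 3: positions 0,1,… shift by +5, +9, +6, then the pattern repeats.
Applying it to dagger: d+5=i, a+9=j, g+6=m, g+5=l, e+9=n, r+6=x.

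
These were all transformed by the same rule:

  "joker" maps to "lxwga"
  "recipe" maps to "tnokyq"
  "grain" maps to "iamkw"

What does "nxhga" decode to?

Shifts by position in joker: pos 0: j→l (+2), pos 1: o→x (+9), pos 2: k→w (+12), pos 3: e→g (+2), pos 4: r→a (+9) — repeating every 3. It's a Vigenère-style cipher with numeric key [2,9,12]: position i shifts by key[i mod 3].
Reversing it on nxhga: n−2=l, x−9=o, h−12=v, g−2=e, a−9=r.

lover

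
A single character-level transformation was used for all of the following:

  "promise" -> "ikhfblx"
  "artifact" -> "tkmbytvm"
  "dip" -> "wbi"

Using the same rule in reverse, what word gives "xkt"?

era

Compare letters: p→i is +19, r→k is +19, o→h is +19 — a constant shift. This is a Caesar cipher with shift 19.
Reversing it on xkt: x−19=e, k−19=r, t−19=a.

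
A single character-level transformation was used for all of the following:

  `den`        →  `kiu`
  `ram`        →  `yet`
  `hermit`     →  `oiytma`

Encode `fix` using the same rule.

The shift depends on letter class: consonant d→k is +7, but vowel e→i is +4. The rule splits by letter class: vowels +4, consonants +7.
On fix: f(cons)+7=m, i(vowel)+4=m, x(cons)+7=e.

mme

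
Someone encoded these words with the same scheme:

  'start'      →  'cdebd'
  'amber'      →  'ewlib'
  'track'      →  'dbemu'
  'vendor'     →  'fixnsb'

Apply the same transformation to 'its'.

mdc

The shift depends on letter class: consonant s→c is +10, but vowel a→e is +4. Two shifts are in play — +4 for a/e/i/o/u, +10 for every other letter.
Applying it to its: i(vowel)+4=m, t(cons)+10=d, s(cons)+10=c.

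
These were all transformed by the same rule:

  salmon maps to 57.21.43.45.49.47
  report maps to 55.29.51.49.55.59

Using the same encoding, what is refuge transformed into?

s(#19)→57 and a(#1)→21: differences scale by 2, so n = 2·pos + 19. Each letter becomes 2×(its alphabet position, a=1..z=26) + 19.
For refuge: r=18→55, e=5→29, f=6→31, u=21→61, g=7→33, e=5→29.

55.29.31.61.33.29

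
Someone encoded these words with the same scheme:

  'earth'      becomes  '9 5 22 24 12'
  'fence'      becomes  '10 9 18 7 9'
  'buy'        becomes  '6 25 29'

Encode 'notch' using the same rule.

e is letter #5 and maps to 9: an offset of 4. Letters become their 1-based position plus 4 (so a→5, b→6, …).
On notch: n=14→18, o=15→19, t=20→24, c=3→7, h=8→12.

18 19 24 7 12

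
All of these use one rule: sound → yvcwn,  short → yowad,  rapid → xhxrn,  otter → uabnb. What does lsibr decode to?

The shift increases by 1 at each position, starting from +6: 6, 7, 8, ….
Reversing it on lsibr: l−6=f, s−7=l, i−8=a, b−9=s, r−10=h.

flash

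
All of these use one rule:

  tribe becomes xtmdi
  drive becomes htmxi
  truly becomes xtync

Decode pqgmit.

Shifts by position in tribe: pos 0: t→x (+4), pos 1: r→t (+2), pos 2: i→m (+4), pos 3: b→d (+2) — repeating every 2. A repeating key of period 2 is used — shifts +4, +2 over and over.
Reversing it on pqgmit: p−4=l, q−2=o, g−4=c, m−2=k, i−4=e, t−2=r.

locker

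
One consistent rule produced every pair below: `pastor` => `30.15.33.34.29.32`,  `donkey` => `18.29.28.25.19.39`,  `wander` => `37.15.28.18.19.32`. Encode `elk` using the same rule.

p is letter #16 and maps to 30: an offset of 14. Each letter is replaced by its alphabet position (a=1..z=26) + 14.
On elk: e=5→19, l=12→26, k=11→25.

19.26.25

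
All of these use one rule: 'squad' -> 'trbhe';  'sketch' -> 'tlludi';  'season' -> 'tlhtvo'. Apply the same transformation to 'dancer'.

The rule splits by letter class: vowels +7, consonants +1.
On dancer: d(cons)+1=e, a(vowel)+7=h, n(cons)+1=o, c(cons)+1=d, e(vowel)+7=l, r(cons)+1=s.

ehodls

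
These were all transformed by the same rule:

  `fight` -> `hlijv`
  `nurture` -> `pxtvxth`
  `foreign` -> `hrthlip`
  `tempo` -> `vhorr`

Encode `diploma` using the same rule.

The shift depends on letter class: consonant f→h is +2, but vowel i→l is +3. The rule splits by letter class: vowels +3, consonants +2.
Applying it to diploma: d(cons)+2=f, i(vowel)+3=l, p(cons)+2=r, l(cons)+2=n, o(vowel)+3=r, m(cons)+2=o, a(vowel)+3=d.

flrnrod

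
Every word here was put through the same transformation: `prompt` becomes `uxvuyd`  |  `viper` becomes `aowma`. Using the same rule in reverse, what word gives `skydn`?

In prompt: p→u is +5, r→x is +6, o→v is +7, m→u is +8 — the shift increases by 1 each position. Letter i (0-indexed) is shifted by i+5, so successive shifts are 5, 6, 7, ….
Reversing it on skydn: s−5=n, k−6=e, y−7=r, d−8=v, n−9=e.

nerve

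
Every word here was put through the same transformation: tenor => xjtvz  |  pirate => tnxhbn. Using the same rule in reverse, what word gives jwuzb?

Letter i (0-indexed) is shifted by i+4, so successive shifts are 4, 5, 6, ….
Reversing it on jwuzb: j−4=f, w−5=r, u−6=o, z−7=s, b−8=t.

frost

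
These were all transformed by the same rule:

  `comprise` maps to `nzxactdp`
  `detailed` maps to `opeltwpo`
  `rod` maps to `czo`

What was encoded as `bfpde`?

quest

Compare letters: c→n is +11, o→z is +11, m→x is +11 — a constant shift. This is a Caesar cipher with shift 11.
Reversing it on bfpde: b−11=q, f−11=u, p−11=e, d−11=s, e−11=t.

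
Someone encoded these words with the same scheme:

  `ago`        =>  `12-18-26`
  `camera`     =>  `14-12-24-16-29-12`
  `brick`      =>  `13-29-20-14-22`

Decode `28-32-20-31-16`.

a is letter #1 and maps to 12: an offset of 11. Letters become their 1-based position plus 11 (so a→12, b→13, …).
Decoding 28-32-20-31-16: 28→(28−11)÷1=17=q, 32→(32−11)÷1=21=u, 20→(20−11)÷1=9=i, 31→(31−11)÷1=20=t, 16→(16−11)÷1=5=e.

quite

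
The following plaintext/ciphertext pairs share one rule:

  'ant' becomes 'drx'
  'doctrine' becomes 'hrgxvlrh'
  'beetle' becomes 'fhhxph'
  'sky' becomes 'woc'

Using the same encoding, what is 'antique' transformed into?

drxluxh

The shift depends on letter class: consonant n→r is +4, but vowel a→d is +3. The rule splits by letter class: vowels +3, consonants +4.
Applying it to antique: a(vowel)+3=d, n(cons)+4=r, t(cons)+4=x, i(vowel)+3=l, q(cons)+4=u, u(vowel)+3=x, e(vowel)+3=h.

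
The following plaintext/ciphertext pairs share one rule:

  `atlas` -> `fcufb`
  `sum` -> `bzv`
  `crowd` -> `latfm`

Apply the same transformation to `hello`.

qjuut

The rule splits by letter class: vowels +5, consonants +9.
For hello: h(cons)+9=q, e(vowel)+5=j, l(cons)+9=u, l(cons)+9=u, o(vowel)+5=t.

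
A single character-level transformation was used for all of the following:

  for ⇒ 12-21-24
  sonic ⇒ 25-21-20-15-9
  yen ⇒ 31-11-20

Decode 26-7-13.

tag

f is letter #6 and maps to 12: an offset of 6. The number is (letter's place in the alphabet, a=1) + 6.
Undoing it on 26-7-13: 26→(26−6)÷1=20=t, 7→(7−6)÷1=1=a, 13→(13−6)÷1=7=g.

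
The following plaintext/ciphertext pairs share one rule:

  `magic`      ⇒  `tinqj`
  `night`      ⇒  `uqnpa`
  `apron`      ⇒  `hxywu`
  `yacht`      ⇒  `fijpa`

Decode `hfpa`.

Shifts by position in magic: pos 0: m→t (+7), pos 1: a→i (+8), pos 2: g→n (+7), pos 3: i→q (+8) — repeating every 2. The shifts repeat in a cycle of length 2: positions 0,1,… shift by +7, +8, then the pattern repeats.
Undoing it on hfpa: h−7=a, f−8=x, p−7=i, a−8=s.

axis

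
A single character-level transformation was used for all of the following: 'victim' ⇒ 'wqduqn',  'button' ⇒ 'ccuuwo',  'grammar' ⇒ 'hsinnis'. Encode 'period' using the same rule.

Two shifts are in play — +8 for a/e/i/o/u, +1 for every other letter.
On period: p(cons)+1=q, e(vowel)+8=m, r(cons)+1=s, i(vowel)+8=q, o(vowel)+8=w, d(cons)+1=e.

qmsqwe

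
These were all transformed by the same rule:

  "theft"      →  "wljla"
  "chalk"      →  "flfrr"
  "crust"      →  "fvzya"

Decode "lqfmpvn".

imagine

The shift increases by 1 at each position, starting from +3: 3, 4, 5, ….
Undoing it on lqfmpvn: l−3=i, q−4=m, f−5=a, m−6=g, p−7=i, v−8=n, n−9=e.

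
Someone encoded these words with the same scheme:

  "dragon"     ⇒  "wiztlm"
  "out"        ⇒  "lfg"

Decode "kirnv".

prime

Each pair mirrors across the alphabet (d↔w, r↔i, a↔z): positions sum to 25. This is the alphabet-reversal cipher (Atbash): a becomes z, b becomes y, etc.
Undoing it on kirnv: k↔p, i↔r, r↔i, n↔m, v↔e.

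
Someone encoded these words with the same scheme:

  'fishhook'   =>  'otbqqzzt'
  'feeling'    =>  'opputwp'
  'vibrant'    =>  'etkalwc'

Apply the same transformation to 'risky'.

The shift depends on letter class: consonant f→o is +9, but vowel i→t is +11. Two shifts are in play — +11 for a/e/i/o/u, +9 for every other letter.
Applying it to risky: r(cons)+9=a, i(vowel)+11=t, s(cons)+9=b, k(cons)+9=t, y(cons)+9=h.

atbth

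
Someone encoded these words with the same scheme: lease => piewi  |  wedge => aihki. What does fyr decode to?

Compare letters: l→p is +4, e→i is +4, a→e is +4 — a constant shift. Every letter moves 4 places later in the alphabet, wrapping around z→a.
Undoing it on fyr: f−4=b, y−4=u, r−4=n.

bun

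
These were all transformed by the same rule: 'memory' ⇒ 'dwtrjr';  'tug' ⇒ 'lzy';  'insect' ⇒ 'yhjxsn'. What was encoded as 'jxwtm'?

horse

The output letters match the input read backwards, each shifted +5: memory reversed is yromem. The word is reversed, then every letter is shifted forward by 5.
Undoing it on jxwtm: shift back: j−5=e, x−5=s, w−5=r, t−5=o, m−5=h → esroh; then reverse → horse.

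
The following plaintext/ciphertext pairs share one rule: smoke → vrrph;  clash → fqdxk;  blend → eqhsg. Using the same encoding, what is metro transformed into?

pjwwr

Shifts by position in smoke: pos 0: s→v (+3), pos 1: m→r (+5), pos 2: o→r (+3), pos 3: k→p (+5) — repeating every 2. A repeating key of period 2 is used — shifts +3, +5 over and over.
On metro: m+3=p, e+5=j, t+3=w, r+5=w, o+3=r.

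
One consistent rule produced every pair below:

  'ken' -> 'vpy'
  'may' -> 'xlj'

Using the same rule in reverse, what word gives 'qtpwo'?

field

Compare letters: k→v is +11, e→p is +11, n→y is +11 — a constant shift. This is a Caesar cipher with shift 11.
Undoing it on qtpwo: q−11=f, t−11=i, p−11=e, w−11=l, o−11=d.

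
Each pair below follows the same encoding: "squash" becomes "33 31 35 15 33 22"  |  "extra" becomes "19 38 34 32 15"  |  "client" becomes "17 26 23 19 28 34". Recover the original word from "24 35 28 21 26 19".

jungle

s is letter #19 and maps to 33: an offset of 14. Each letter is replaced by its alphabet position (a=1..z=26) + 14.
Undoing it on 24 35 28 21 26 19: 24→(24−14)÷1=10=j, 35→(35−14)÷1=21=u, 28→(28−14)÷1=14=n, 21→(21−14)÷1=7=g, 26→(26−14)÷1=12=l, 19→(19−14)÷1=5=e.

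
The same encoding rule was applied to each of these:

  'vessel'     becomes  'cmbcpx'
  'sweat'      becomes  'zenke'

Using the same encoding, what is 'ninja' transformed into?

In vessel: v→c is +7, e→m is +8, s→b is +9, s→c is +10 — the shift increases by 1 each position. Each letter shifts forward by (position + 7), i.e. 7, 8, 9, … — the shift grows by one for each successive letter.
On ninja: n+7=u, i+8=q, n+9=w, j+10=t, a+11=l.

uqwtl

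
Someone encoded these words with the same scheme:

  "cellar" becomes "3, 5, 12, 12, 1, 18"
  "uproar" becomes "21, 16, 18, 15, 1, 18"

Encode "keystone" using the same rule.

c is letter #3 and maps to 3: an offset of 0. Each letter is replaced by its alphabet position (a=1, b=2, …, z=26).
On keystone: k=11→11, e=5→5, y=25→25, s=19→19, t=20→20, o=15→15, n=14→14, e=5→5.

11, 5, 25, 19, 20, 15, 14, 5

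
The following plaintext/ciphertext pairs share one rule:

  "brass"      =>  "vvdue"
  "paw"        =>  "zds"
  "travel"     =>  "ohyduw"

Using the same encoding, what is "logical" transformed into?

The output letters match the input read backwards, each shifted +3: brass reversed is ssarb. Read the word backwards and shift each letter +3.
On logical: reverse → lacigol; then shift: l+3=o, a+3=d, c+3=f, i+3=l, g+3=j, o+3=r, l+3=o.

odfljro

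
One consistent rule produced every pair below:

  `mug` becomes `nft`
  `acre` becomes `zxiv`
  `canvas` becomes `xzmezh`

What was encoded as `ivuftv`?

refuge

Each pair mirrors across the alphabet (m↔n, u↔f, g↔t): positions sum to 25. Letters are reflected about the middle of the alphabet (position → 25−position): Atbash.
Undoing it on ivuftv: i↔r, v↔e, u↔f, f↔u, t↔g, v↔e.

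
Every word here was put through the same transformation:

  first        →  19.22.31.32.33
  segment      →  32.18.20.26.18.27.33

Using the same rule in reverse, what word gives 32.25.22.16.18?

slice

f is letter #6 and maps to 19: an offset of 13. The number is (letter's place in the alphabet, a=1) + 13.
Reversing it on 32.25.22.16.18: 32→(32−13)÷1=19=s, 25→(25−13)÷1=12=l, 22→(22−13)÷1=9=i, 16→(16−13)÷1=3=c, 18→(18−13)÷1=5=e.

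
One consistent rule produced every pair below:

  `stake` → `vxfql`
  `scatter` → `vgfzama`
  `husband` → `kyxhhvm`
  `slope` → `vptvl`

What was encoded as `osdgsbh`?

loyalty

In stake: s→v is +3, t→x is +4, a→f is +5, k→q is +6 — the shift increases by 1 each position. Letter i (0-indexed) is shifted by i+3, so successive shifts are 3, 4, 5, ….
Reversing it on osdgsbh: o−3=l, s−4=o, d−5=y, g−6=a, s−7=l, b−8=t, h−9=y.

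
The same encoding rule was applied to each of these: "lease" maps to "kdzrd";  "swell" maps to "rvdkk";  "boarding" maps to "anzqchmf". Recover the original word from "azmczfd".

It's a constant shift of +25 (ROT25).
Decoding azmczfd: a−25=b, z−25=a, m−25=n, c−25=d, z−25=a, f−25=g, d−25=e.

bandage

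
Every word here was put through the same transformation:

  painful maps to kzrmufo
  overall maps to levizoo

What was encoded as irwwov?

riddle

This is the alphabet-reversal cipher (Atbash): a becomes z, b becomes y, etc.
Reversing it on irwwov: i↔r, r↔i, w↔d, w↔d, o↔l, v↔e.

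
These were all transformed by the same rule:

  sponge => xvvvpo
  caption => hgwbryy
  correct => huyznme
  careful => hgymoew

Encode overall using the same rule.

In sponge: s→x is +5, p→v is +6, o→v is +7, n→v is +8 — the shift increases by 1 each position. The shift increases by 1 at each position, starting from +5: 5, 6, 7, ….
For overall: o+5=t, v+6=b, e+7=l, r+8=z, a+9=j, l+10=v, l+11=w.

tblzjvw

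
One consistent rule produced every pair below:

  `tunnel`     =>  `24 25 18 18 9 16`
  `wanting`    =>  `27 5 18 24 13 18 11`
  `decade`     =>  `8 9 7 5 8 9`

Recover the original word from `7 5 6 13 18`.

Letters become their 1-based position plus 4 (so a→5, b→6, …).
Decoding 7 5 6 13 18: 7→(7−4)÷1=3=c, 5→(5−4)÷1=1=a, 6→(6−4)÷1=2=b, 13→(13−4)÷1=9=i, 18→(18−4)÷1=14=n.

cabin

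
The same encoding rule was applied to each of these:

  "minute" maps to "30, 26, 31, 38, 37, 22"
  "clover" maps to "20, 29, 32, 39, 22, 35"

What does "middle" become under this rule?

30, 26, 21, 21, 29, 22

The number is (letter's place in the alphabet, a=1) + 17.
On middle: m=13→30, i=9→26, d=4→21, d=4→21, l=12→29, e=5→22.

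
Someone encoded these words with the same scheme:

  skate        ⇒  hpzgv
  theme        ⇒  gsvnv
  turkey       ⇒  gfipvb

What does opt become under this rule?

lkg

Letters are reflected about the middle of the alphabet (position → 25−position): Atbash.
On opt: o↔l, p↔k, t↔g.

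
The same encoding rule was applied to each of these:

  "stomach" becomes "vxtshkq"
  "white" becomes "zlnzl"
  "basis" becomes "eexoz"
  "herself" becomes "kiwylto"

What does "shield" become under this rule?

In stomach: s→v is +3, t→x is +4, o→t is +5, m→s is +6 — the shift increases by 1 each position. Each letter shifts forward by (position + 3), i.e. 3, 4, 5, … — the shift grows by one for each successive letter.
For shield: s+3=v, h+4=l, i+5=n, e+6=k, l+7=s, d+8=l.

vlnksl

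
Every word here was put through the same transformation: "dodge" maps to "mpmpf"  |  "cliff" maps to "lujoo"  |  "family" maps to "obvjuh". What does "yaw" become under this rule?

hbf

The shift depends on letter class: consonant d→m is +9, but vowel o→p is +1. Vowels shift forward by 1 and consonants shift forward by 9.
On yaw: y(cons)+9=h, a(vowel)+1=b, w(cons)+9=f.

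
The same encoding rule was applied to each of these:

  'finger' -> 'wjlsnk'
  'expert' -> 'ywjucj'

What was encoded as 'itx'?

sod

The output letters match the input read backwards, each shifted +5: finger reversed is regnif. Two steps: reverse the string, then apply a Caesar shift of +5.
Decoding itx: shift back: i−5=d, t−5=o, x−5=s → dos; then reverse → sod.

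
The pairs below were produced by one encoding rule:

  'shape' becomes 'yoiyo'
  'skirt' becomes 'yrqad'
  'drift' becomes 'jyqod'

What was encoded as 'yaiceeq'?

statute

In shape: s→y is +6, h→o is +7, a→i is +8, p→y is +9 — the shift increases by 1 each position. Letter i (0-indexed) is shifted by i+6, so successive shifts are 6, 7, 8, ….
Undoing it on yaiceeq: y−6=s, a−7=t, i−8=a, c−9=t, e−10=u, e−11=t, q−12=e.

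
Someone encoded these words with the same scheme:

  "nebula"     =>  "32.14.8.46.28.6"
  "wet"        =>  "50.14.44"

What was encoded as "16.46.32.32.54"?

n(#14)→32 and e(#5)→14: differences scale by 2, so n = 2·pos + 4. With a=1..z=26, the number is 2·pos + 4.
Reversing it on 16.46.32.32.54: 16→(16−4)÷2=6=f, 46→(46−4)÷2=21=u, 32→(32−4)÷2=14=n, 32→(32−4)÷2=14=n, 54→(54−4)÷2=25=y.

funny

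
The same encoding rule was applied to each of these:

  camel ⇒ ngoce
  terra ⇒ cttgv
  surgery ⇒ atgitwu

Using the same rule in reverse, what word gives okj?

him

The output letters match the input read backwards, each shifted +2: camel reversed is lemac. Read the word backwards and shift each letter +2.
Reversing it on okj: shift back: o−2=m, k−2=i, j−2=h → mih; then reverse → him.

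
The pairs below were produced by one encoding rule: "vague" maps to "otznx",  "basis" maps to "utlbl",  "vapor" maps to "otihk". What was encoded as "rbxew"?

yield

Compare letters: v→o is +19, a→t is +19, g→z is +19 — a constant shift. This is a Caesar cipher with shift 19.
Undoing it on rbxew: r−19=y, b−19=i, x−19=e, e−19=l, w−19=d.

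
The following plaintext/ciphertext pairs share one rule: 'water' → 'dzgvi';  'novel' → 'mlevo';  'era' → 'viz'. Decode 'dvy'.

Letters are reflected about the middle of the alphabet (position → 25−position): Atbash.
Reversing it on dvy: d↔w, v↔e, y↔b.

web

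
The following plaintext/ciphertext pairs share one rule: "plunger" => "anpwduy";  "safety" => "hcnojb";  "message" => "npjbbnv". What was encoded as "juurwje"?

vanilla

Read the word backwards and shift each letter +9.
Decoding juurwje: shift back: j−9=a, u−9=l, u−9=l, r−9=i, w−9=n, j−9=a, e−9=v → allinav; then reverse → vanilla.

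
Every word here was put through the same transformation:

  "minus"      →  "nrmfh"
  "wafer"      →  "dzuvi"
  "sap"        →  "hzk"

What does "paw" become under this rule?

Each pair mirrors across the alphabet (m↔n, i↔r, n↔m): positions sum to 25. Each letter is replaced by its mirror in the alphabet: a↔z, b↔y, c↔x, and so on (the Atbash cipher).
Applying it to paw: p↔k, a↔z, w↔d.

kzd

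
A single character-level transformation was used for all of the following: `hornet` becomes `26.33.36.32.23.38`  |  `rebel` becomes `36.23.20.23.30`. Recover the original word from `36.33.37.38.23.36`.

h is letter #8 and maps to 26: an offset of 18. The number is (letter's place in the alphabet, a=1) + 18.
Reversing it on 36.33.37.38.23.36: 36→(36−18)÷1=18=r, 33→(33−18)÷1=15=o, 37→(37−18)÷1=19=s, 38→(38−18)÷1=20=t, 23→(23−18)÷1=5=e, 36→(36−18)÷1=18=r.

roster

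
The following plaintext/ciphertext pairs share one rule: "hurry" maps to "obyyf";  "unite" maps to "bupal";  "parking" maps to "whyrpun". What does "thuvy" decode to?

manor

Compare letters: h→o is +7, u→b is +7, r→y is +7 — a constant shift. It's a constant shift of +7 (ROT7).
Decoding thuvy: t−7=m, h−7=a, u−7=n, v−7=o, y−7=r.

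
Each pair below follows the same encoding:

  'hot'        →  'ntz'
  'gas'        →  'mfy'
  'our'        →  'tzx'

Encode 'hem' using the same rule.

njs

The shift depends on letter class: consonant h→n is +6, but vowel o→t is +5. Two shifts are in play — +5 for a/e/i/o/u, +6 for every other letter.
On hem: h(cons)+6=n, e(vowel)+5=j, m(cons)+6=s.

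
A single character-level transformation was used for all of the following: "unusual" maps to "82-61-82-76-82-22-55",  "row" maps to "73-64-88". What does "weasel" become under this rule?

u(#21)→82 and n(#14)→61: differences scale by 3, so n = 3·pos + 19. The formula is n = 3×(alphabet index, a=1) + 19.
On weasel: w=23→88, e=5→34, a=1→22, s=19→76, e=5→34, l=12→55.

88-34-22-76-34-55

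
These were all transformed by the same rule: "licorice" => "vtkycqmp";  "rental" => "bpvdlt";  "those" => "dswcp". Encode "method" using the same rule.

wpbrzl

It's a Vigenère-style cipher with numeric key [10,11,8]: position i shifts by key[i mod 3].
Applying it to method: m+10=w, e+11=p, t+8=b, h+10=r, o+11=z, d+8=l.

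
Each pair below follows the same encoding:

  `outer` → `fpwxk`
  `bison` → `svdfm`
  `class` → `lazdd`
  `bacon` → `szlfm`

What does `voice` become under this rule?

o(14)→f(5) and u(20)→p(15) fit y≡19x+25 (mod 26); the inverse of 19 mod 26 is 11. This is an affine cipher: with a=0,…,z=25, each position x becomes (19x+25) mod 26.
Applying it to voice: v(21)→19·21+25≡8=i; o(14)→19·14+25≡5=f; i(8)→19·8+25≡21=v; c(2)→19·2+25≡11=l; e(4)→19·4+25≡23=x (all mod 26).

ifvlx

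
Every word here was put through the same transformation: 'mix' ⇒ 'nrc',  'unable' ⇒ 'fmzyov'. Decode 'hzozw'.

Letters are reflected about the middle of the alphabet (position → 25−position): Atbash.
Reversing it on hzozw: h↔s, z↔a, o↔l, z↔a, w↔d.

salad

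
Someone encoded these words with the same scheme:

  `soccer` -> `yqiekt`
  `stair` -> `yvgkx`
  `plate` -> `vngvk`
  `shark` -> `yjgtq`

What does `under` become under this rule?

Shifts by position in soccer: pos 0: s→y (+6), pos 1: o→q (+2), pos 2: c→i (+6), pos 3: c→e (+2) — repeating every 2. It's a Vigenère-style cipher with numeric key [6,2]: position i shifts by key[i mod 2].
Applying it to under: u+6=a, n+2=p, d+6=j, e+2=g, r+6=x.

apjgx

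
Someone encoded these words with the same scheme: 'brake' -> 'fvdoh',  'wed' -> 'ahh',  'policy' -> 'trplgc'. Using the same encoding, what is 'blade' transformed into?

fpdhh

Two shifts are in play — +3 for a/e/i/o/u, +4 for every other letter.
Applying it to blade: b(cons)+4=f, l(cons)+4=p, a(vowel)+3=d, d(cons)+4=h, e(vowel)+3=h.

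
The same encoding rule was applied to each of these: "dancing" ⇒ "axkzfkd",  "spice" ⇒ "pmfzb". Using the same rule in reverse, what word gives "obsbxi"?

reveal

Every letter moves 23 places later in the alphabet, wrapping around z→a.
Undoing it on obsbxi: o−23=r, b−23=e, s−23=v, b−23=e, x−23=a, i−23=l.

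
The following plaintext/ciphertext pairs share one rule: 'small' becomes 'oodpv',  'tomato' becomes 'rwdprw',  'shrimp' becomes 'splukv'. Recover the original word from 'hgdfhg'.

decade

The output letters match the input read backwards, each shifted +3: small reversed is llams. Read the word backwards and shift each letter +3.
Decoding hgdfhg: shift back: h−3=e, g−3=d, d−3=a, f−3=c, h−3=e, g−3=d → edaced; then reverse → decade.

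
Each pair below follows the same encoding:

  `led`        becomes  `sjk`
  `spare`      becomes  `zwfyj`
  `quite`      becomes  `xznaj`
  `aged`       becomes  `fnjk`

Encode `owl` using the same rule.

The shift depends on letter class: consonant l→s is +7, but vowel e→j is +5. Vowels shift forward by 5 and consonants shift forward by 7.
On owl: o(vowel)+5=t, w(cons)+7=d, l(cons)+7=s.

tds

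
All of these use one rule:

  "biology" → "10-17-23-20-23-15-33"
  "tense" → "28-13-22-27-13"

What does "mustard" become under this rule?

b is letter #2 and maps to 10: an offset of 8. Each letter is replaced by its alphabet position (a=1..z=26) + 8.
For mustard: m=13→21, u=21→29, s=19→27, t=20→28, a=1→9, r=18→26, d=4→12.

21-29-27-28-9-26-12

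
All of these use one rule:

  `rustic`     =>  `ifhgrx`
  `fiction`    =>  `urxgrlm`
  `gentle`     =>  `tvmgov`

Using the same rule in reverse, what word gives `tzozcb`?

Each letter is replaced by its mirror in the alphabet: a↔z, b↔y, c↔x, and so on (the Atbash cipher).
Undoing it on tzozcb: t↔g, z↔a, o↔l, z↔a, c↔x, b↔y.

galaxy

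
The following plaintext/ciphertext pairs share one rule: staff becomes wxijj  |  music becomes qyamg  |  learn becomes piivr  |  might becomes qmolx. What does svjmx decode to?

The shifts repeat in a cycle of length 3: positions 0,1,… shift by +4, +4, +8, then the pattern repeats.
Undoing it on svjmx: s−4=o, v−4=r, j−8=b, m−4=i, x−4=t.

orbit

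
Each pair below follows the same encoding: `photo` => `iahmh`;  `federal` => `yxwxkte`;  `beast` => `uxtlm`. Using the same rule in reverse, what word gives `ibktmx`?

Compare letters: p→i is +19, h→a is +19, o→h is +19 — a constant shift. It's a constant shift of +19 (ROT19).
Undoing it on ibktmx: i−19=p, b−19=i, k−19=r, t−19=a, m−19=t, x−19=e.

pirate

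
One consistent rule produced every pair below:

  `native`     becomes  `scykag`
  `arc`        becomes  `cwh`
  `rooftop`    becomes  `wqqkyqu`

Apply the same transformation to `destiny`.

igxyksd

Vowels shift forward by 2 and consonants shift forward by 5.
On destiny: d(cons)+5=i, e(vowel)+2=g, s(cons)+5=x, t(cons)+5=y, i(vowel)+2=k, n(cons)+5=s, y(cons)+5=d.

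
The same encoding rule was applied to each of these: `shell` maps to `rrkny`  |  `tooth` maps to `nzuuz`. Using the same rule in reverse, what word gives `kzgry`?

Two steps: reverse the string, then apply a Caesar shift of +6.
Reversing it on kzgry: shift back: k−6=e, z−6=t, g−6=a, r−6=l, y−6=s → etals; then reverse → slate.

slate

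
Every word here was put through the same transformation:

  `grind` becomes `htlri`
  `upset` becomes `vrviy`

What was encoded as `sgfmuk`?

recipe

The shift increases by 1 at each position, starting from +1: 1, 2, 3, ….
Reversing it on sgfmuk: s−1=r, g−2=e, f−3=c, m−4=i, u−5=p, k−6=e.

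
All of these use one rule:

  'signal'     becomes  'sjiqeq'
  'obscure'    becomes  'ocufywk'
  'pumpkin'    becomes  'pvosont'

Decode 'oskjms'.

origin

Letter i (0-indexed) is shifted by i+0, so successive shifts are 0, 1, 2, ….
Reversing it on oskjms: o−0=o, s−1=r, k−2=i, j−3=g, m−4=i, s−5=n.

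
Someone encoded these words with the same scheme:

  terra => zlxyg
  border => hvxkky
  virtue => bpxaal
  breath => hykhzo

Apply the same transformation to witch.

Shifts by position in terra: pos 0: t→z (+6), pos 1: e→l (+7), pos 2: r→x (+6), pos 3: r→y (+7) — repeating every 2. The shifts repeat in a cycle of length 2: positions 0,1,… shift by +6, +7, then the pattern repeats.
On witch: w+6=c, i+7=p, t+6=z, c+7=j, h+6=n.

cpzjn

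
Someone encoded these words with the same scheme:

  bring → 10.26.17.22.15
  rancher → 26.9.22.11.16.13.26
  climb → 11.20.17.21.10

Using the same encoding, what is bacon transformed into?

b is letter #2 and maps to 10: an offset of 8. The number is (letter's place in the alphabet, a=1) + 8.
On bacon: b=2→10, a=1→9, c=3→11, o=15→23, n=14→22.

10.9.11.23.22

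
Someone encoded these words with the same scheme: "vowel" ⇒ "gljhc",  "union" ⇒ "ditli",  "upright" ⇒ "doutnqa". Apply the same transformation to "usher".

dxqhu

v(21)→g(6) and o(14)→l(11) fit y≡3x+21 (mod 26); the inverse of 3 mod 26 is 9. This is an affine cipher: with a=0,…,z=25, each position x becomes (3x+21) mod 26.
On usher: u(20)→3·20+21≡3=d; s(18)→3·18+21≡23=x; h(7)→3·7+21≡16=q; e(4)→3·4+21≡7=h; r(17)→3·17+21≡20=u (all mod 26).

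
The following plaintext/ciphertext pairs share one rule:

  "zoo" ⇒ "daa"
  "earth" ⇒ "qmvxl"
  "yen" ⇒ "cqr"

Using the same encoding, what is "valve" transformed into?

The shift depends on letter class: consonant z→d is +4, but vowel o→a is +12. Vowels shift forward by 12 and consonants shift forward by 4.
For valve: v(cons)+4=z, a(vowel)+12=m, l(cons)+4=p, v(cons)+4=z, e(vowel)+12=q.

zmpzq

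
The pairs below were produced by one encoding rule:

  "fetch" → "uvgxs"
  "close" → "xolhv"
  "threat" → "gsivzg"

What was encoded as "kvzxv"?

peace

Each pair mirrors across the alphabet (f↔u, e↔v, t↔g): positions sum to 25. This is the alphabet-reversal cipher (Atbash): a becomes z, b becomes y, etc.
Reversing it on kvzxv: k↔p, v↔e, z↔a, x↔c, v↔e.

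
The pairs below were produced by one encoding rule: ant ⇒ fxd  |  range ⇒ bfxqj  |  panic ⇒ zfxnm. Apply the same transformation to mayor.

Vowels shift forward by 5 and consonants shift forward by 10.
On mayor: m(cons)+10=w, a(vowel)+5=f, y(cons)+10=i, o(vowel)+5=t, r(cons)+10=b.

wfitb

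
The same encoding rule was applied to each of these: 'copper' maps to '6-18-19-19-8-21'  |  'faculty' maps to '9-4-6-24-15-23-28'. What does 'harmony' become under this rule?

11-4-21-16-18-17-28

c is letter #3 and maps to 6: an offset of 3. Letters become their 1-based position plus 3 (so a→4, b→5, …).
On harmony: h=8→11, a=1→4, r=18→21, m=13→16, o=15→18, n=14→17, y=25→28.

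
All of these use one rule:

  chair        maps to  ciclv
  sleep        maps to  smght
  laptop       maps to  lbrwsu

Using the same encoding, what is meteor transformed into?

mfvhsw

In chair: c→c is +0, h→i is +1, a→c is +2, i→l is +3 — the shift increases by 1 each position. Letter i (0-indexed) is shifted by i+0, so successive shifts are 0, 1, 2, ….
For meteor: m+0=m, e+1=f, t+2=v, e+3=h, o+4=s, r+5=w.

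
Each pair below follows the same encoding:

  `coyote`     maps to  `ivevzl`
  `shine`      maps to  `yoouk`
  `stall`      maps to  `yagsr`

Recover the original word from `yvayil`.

Shifts by position in coyote: pos 0: c→i (+6), pos 1: o→v (+7), pos 2: y→e (+6), pos 3: o→v (+7) — repeating every 2. The shifts repeat in a cycle of length 2: positions 0,1,… shift by +6, +7, then the pattern repeats.
Reversing it on yvayil: y−6=s, v−7=o, a−6=u, y−7=r, i−6=c, l−7=e.

source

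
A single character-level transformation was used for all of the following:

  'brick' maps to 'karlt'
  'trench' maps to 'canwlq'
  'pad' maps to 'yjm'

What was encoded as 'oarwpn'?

fringe

Compare letters: b→k is +9, r→a is +9, i→r is +9 — a constant shift. Each letter is shifted forward by 9 in the alphabet (a Caesar shift of +9).
Reversing it on oarwpn: o−9=f, a−9=r, r−9=i, w−9=n, p−9=g, n−9=e.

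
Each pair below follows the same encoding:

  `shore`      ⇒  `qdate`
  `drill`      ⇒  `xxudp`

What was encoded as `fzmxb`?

plant

The output letters match the input read backwards, each shifted +12: shore reversed is erohs. Read the word backwards and shift each letter +12.
Undoing it on fzmxb: shift back: f−12=t, z−12=n, m−12=a, x−12=l, b−12=p → tnalp; then reverse → plant.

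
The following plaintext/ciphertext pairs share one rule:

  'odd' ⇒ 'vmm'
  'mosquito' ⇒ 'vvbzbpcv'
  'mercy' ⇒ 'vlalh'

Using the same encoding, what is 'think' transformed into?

cqpwt

The shift depends on letter class: consonant d→m is +9, but vowel o→v is +7. Two shifts are in play — +7 for a/e/i/o/u, +9 for every other letter.
On think: t(cons)+9=c, h(cons)+9=q, i(vowel)+7=p, n(cons)+9=w, k(cons)+9=t.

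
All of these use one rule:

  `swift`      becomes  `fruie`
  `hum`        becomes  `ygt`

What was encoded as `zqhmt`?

The output letters match the input read backwards, each shifted +12: swift reversed is tfiws. Read the word backwards and shift each letter +12.
Undoing it on zqhmt: shift back: z−12=n, q−12=e, h−12=v, m−12=a, t−12=h → nevah; then reverse → haven.

haven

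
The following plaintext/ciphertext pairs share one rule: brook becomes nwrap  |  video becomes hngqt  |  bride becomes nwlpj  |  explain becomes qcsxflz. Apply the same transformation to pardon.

bfuptq

Shifts by position in brook: pos 0: b→n (+12), pos 1: r→w (+5), pos 2: o→r (+3), pos 3: o→a (+12), pos 4: k→p (+5) — repeating every 3. A repeating key of period 3 is used — shifts +12, +5, +3 over and over.
For pardon: p+12=b, a+5=f, r+3=u, d+12=p, o+5=t, n+3=q.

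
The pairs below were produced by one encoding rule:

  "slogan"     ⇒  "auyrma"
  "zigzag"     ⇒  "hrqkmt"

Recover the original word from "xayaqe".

The shift increases by 1 at each position, starting from +8: 8, 9, 10, ….
Undoing it on xayaqe: x−8=p, a−9=r, y−10=o, a−11=p, q−12=e, e−13=r.

proper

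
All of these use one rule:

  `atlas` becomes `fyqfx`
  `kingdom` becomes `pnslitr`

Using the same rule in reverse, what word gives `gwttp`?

Compare letters: a→f is +5, t→y is +5, l→q is +5 — a constant shift. Every letter moves 5 places later in the alphabet, wrapping around z→a.
Decoding gwttp: g−5=b, w−5=r, t−5=o, t−5=o, p−5=k.

brook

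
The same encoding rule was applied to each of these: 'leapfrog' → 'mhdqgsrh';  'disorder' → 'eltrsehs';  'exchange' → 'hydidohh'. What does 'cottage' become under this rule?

The shift depends on letter class: consonant l→m is +1, but vowel e→h is +3. Two shifts are in play — +3 for a/e/i/o/u, +1 for every other letter.
On cottage: c(cons)+1=d, o(vowel)+3=r, t(cons)+1=u, t(cons)+1=u, a(vowel)+3=d, g(cons)+1=h, e(vowel)+3=h.

druudhh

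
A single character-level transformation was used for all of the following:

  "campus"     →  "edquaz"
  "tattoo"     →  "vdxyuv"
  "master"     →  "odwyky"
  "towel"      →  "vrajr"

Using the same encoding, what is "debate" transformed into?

In campus: c→e is +2, a→d is +3, m→q is +4, p→u is +5 — the shift increases by 1 each position. Each letter shifts forward by (position + 2), i.e. 2, 3, 4, … — the shift grows by one for each successive letter.
On debate: d+2=f, e+3=h, b+4=f, a+5=f, t+6=z, e+7=l.

fhffzl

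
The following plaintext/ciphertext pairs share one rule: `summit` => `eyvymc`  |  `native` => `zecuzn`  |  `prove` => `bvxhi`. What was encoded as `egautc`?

Shifts by position in summit: pos 0: s→e (+12), pos 1: u→y (+4), pos 2: m→v (+9), pos 3: m→y (+12), pos 4: i→m (+4), pos 5: t→c (+9) — repeating every 3. The shifts repeat in a cycle of length 3: positions 0,1,… shift by +12, +4, +9, then the pattern repeats.
Decoding egautc: e−12=s, g−4=c, a−9=r, u−12=i, t−4=p, c−9=t.

script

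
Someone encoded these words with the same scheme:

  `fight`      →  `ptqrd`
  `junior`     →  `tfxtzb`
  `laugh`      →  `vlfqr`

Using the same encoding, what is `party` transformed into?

zlbdi

Two shifts are in play — +11 for a/e/i/o/u, +10 for every other letter.
For party: p(cons)+10=z, a(vowel)+11=l, r(cons)+10=b, t(cons)+10=d, y(cons)+10=i.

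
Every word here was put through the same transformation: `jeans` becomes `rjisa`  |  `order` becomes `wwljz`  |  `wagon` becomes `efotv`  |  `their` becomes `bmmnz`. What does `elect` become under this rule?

Shifts by position in jeans: pos 0: j→r (+8), pos 1: e→j (+5), pos 2: a→i (+8), pos 3: n→s (+5) — repeating every 2. The shifts repeat in a cycle of length 2: positions 0,1,… shift by +8, +5, then the pattern repeats.
Applying it to elect: e+8=m, l+5=q, e+8=m, c+5=h, t+8=b.

mqmhb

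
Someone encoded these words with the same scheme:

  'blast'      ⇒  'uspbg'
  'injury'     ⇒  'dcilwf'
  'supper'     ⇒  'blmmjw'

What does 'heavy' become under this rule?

Each letter's alphabet position (a=0..z=25) is mapped through 5·x+15 mod 26 — an affine cipher.
On heavy: h(7)→5·7+15≡24=y; e(4)→5·4+15≡9=j; a(0)→5·0+15≡15=p; v(21)→5·21+15≡16=q; y(24)→5·24+15≡5=f (all mod 26).

yjpqf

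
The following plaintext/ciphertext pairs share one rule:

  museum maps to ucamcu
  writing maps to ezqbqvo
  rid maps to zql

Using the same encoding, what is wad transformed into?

Compare letters: m→u is +8, u→c is +8, s→a is +8 — a constant shift. This is a Caesar cipher with shift 8.
Applying it to wad: w+8=e, a+8=i, d+8=l.

eil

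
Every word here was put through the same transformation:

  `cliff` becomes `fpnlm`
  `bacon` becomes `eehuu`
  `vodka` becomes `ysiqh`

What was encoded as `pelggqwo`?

Letter i (0-indexed) is shifted by i+3, so successive shifts are 3, 4, 5, ….
Decoding pelggqwo: p−3=m, e−4=a, l−5=g, g−6=a, g−7=z, q−8=i, w−9=n, o−10=e.

magazine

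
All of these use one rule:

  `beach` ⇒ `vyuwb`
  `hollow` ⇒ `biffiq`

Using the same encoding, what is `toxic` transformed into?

nircw

Each letter is shifted forward by 20 in the alphabet (a Caesar shift of +20).
On toxic: t+20=n, o+20=i, x+20=r, i+20=c, c+20=w.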